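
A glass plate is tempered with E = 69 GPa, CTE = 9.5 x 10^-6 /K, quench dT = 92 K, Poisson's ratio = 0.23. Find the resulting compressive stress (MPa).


Tempering stress: sigma = E * alpha * dT / (1 - nu)
  E (MPa) = 69 * 1000 = 69000
  Numerator = 69000 * (9.5 x 10^-6) * 92 = 60.306
  Denominator = 1 - 0.23 = 0.77
  sigma = 60.306 / 0.77 = 78.3 MPa

78.3 MPa


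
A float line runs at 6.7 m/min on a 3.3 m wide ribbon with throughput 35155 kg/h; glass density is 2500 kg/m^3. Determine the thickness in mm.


Ribbon cross-section from mass balance:
  Volume rate = throughput / density = 35155 / 2500 = 14.062 m^3/h
  thickness = volume rate / (speed * 60 * width), i.e.
  thickness = throughput / (60 * speed * width * density) * 1000
  thickness = 35155 / (60 * 6.7 * 3.3 * 2500) * 1000 = 10.6 mm

10.6 mm


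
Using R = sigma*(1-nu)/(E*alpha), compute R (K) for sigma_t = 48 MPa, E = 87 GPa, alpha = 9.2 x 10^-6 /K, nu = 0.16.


Thermal shock resistance: R = sigma * (1 - nu) / (E * alpha)
  Numerator = 48 * (1 - 0.16) = 40.32
  Denominator = 87 * 1000 * (9.2 x 10^-6) = 0.8004
  R = 40.32 / 0.8004 = 50.4 K

50.4 K


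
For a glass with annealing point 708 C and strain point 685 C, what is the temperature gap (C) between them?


Gap = T_anneal - T_strain:
  gap = 708 - 685 = 23 C

23 C


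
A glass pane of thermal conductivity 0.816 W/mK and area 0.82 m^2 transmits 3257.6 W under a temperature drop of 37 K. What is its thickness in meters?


Fourier's law: t = k * A * dT / Q
  t = 0.816 * 0.82 * 37 / 3257.6
  t = 24.75744 / 3257.6 = 0.0076 m

0.0076 m


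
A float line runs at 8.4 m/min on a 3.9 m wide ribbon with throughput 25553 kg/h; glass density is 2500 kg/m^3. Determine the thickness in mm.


Ribbon cross-section from mass balance:
  Volume rate = throughput / density = 25553 / 2500 = 10.2212 m^3/h
  thickness = volume rate / (speed * 60 * width), i.e.
  thickness = throughput / (60 * speed * width * density) * 1000
  thickness = 25553 / (60 * 8.4 * 3.9 * 2500) * 1000 = 5.2 mm

5.2 mm


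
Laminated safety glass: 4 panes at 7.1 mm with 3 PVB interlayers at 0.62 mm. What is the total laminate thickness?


Total thickness = glass contribution + PVB contribution
  Glass: 4 * 7.1 = 28.4 mm
  PVB: 3 * 0.62 = 1.86 mm
  Total = 28.4 + 1.86 = 30.26 mm

30.26 mm


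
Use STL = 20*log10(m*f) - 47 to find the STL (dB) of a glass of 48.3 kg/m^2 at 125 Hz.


Mass law: STL = 20 * log10(m * f) - 47
  m * f = 48.3 * 125 = 6037.5
  log10(6037.5) = 3.78086
  STL = 20 * 3.78086 - 47 = 75.6172 - 47 = 28.6 dB

28.6 dB


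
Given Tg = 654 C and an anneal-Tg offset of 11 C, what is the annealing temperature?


The annealing temperature is Tg plus the offset:
  T_anneal = 654 + 11 = 665 C

665 C


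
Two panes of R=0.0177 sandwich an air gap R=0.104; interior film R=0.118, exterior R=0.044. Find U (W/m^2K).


Total thermal resistance (series):
  R_total = R_in + R_glass + R_air + R_glass + R_out
  R_total = 0.118 + 0.0177 + 0.104 + 0.0177 + 0.044 = 0.3014 m^2K/W
U-value = 1 / R_total = 1 / 0.3014 = 3.318 W/m^2K

3.318 W/m^2K


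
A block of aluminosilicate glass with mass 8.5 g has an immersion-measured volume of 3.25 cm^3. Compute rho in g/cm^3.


Use the definition of density:
  rho = mass / volume
  rho = 8.5 / 3.25 = 2.615 g/cm^3

2.615 g/cm^3


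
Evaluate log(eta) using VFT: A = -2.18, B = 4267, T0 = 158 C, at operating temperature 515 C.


VFT equation: log(eta) = A + B / (T - T0)
  T - T0 = 515 - 158 = 357
  B / (T - T0) = 4267 / 357 = 11.952
  log(eta) = -2.18 + 11.952 = 9.772

9.772


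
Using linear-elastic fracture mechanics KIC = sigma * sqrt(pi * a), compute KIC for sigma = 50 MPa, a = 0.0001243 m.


Fracture toughness: KIC = sigma * sqrt(pi * a)
  pi * a = pi * 0.0001243 = 0.0003905
  sqrt(pi * a) = 0.019761
  KIC = 50 * 0.019761 = 0.988 MPa*sqrt(m)

0.988 MPa*sqrt(m)


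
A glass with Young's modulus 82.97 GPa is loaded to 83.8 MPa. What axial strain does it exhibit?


Rearrange E = sigma / epsilon:
  epsilon = sigma / E
  E (MPa) = 82.97 * 1000 = 82970
  epsilon = 83.8 / 82970 = 0.00101

0.00101


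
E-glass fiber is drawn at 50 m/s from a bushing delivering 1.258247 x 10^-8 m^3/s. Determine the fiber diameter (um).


Cross-sectional area from continuity:
  A = Q / v = 1.258247 x 10^-8 / 50 = 2.516494 x 10^-10 m^2
Diameter from circular cross-section:
  d = sqrt(4A / pi) * 10^6 (m -> um)
  d = sqrt(4 * 2.516494 x 10^-10 / pi) * 10^6 = 17.9 um

17.9 um


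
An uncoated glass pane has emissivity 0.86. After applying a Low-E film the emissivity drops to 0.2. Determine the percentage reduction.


Percentage reduction = (1 - coated/uncoated) * 100
  Ratio = 0.2 / 0.86 = 0.2326
  Reduction = (1 - 0.2326) * 100 = 76.7%

76.7%


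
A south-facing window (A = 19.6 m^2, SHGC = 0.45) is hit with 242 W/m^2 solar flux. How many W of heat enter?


Solar heat gain: Q = Area * SHGC * Irradiance
  Q = 19.6 * 0.45 * 242 = 2134.4 W

2134.4 W


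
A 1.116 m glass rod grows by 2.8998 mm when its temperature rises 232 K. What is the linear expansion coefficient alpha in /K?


Rearrange dL = alpha * L0 * dT for alpha:
  alpha = dL / (L0 * dT)
  alpha = (2.8998 / 1000) / (1.116 * 232) = 0.0000112 /K = 1.12 x 10^-5 /K

1.12 x 10^-5 /K


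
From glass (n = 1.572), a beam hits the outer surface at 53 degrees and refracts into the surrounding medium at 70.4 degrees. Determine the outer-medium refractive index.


Apply Snell's law: n1 * sin(theta1) = n2 * sin(theta2)
  n2 = n1 * sin(theta1) / sin(theta2)
  sin(53) = 0.798636
  sin(70.4) = 0.942057
  n2 = 1.572 * 0.798636 / 0.942057 = 1.3327

1.3327


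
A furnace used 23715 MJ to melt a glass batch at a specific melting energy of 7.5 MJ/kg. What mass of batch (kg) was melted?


Rearrange E = m * s for m:
  m = E / s
  m = 23715 / 7.5 = 3162.0 kg

3162.0 kg


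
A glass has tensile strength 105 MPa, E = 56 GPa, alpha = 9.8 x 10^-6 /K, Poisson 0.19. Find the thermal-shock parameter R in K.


Thermal shock resistance: R = sigma * (1 - nu) / (E * alpha)
  Numerator = 105 * (1 - 0.19) = 85.05
  Denominator = 56 * 1000 * (9.8 x 10^-6) = 0.5488
  R = 85.05 / 0.5488 = 155.0 K

155.0 K


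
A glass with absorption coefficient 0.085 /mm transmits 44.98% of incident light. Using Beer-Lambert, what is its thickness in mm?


Rearrange T = exp(-alpha * thickness):
  thickness = -ln(T) / alpha
  T = 44.98/100 = 0.4498
  ln(T) = -0.79895
  -ln(T) = 0.79895
  thickness = 0.79895 / 0.085 = 9.4 mm

9.4 mm


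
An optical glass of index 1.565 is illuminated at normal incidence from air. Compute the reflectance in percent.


Fresnel reflectance at normal incidence:
  R = ((n - 1)/(n + 1))^2
  (n - 1)/(n + 1) = (1.565 - 1)/(1.565 + 1) = 0.220273
  R = 0.220273^2 = 0.0485202
  R(%) = 0.0485202 * 100 = 4.852%

4.852%


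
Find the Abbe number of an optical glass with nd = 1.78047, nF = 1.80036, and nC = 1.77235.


Abbe number formula: Vd = (nd - 1) / (nF - nC)
  nd - 1 = 1.78047 - 1 = 0.78047
  nF - nC = 1.80036 - 1.77235 = 0.02801
  Vd = 0.78047 / 0.02801 = 27.86

27.86


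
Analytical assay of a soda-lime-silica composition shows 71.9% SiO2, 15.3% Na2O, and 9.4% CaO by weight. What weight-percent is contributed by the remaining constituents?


Sum the three major oxides:
  SiO2 + Na2O + CaO = 71.9 + 15.3 + 9.4 = 96.6%
Subtract from 100%:
  Others = 100 - 96.6 = 3.4%

3.4%


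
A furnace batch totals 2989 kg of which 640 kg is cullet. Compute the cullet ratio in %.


Cullet ratio = (cullet mass / total batch mass) * 100
  Ratio = 640 / 2989 * 100 = 21.41%

21.41%


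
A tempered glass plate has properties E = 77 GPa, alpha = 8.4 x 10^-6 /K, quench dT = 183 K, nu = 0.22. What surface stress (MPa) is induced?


Tempering stress: sigma = E * alpha * dT / (1 - nu)
  E (MPa) = 77 * 1000 = 77000
  Numerator = 77000 * (8.4 x 10^-6) * 183 = 118.3644
  Denominator = 1 - 0.22 = 0.78
  sigma = 118.3644 / 0.78 = 151.7 MPa

151.7 MPa


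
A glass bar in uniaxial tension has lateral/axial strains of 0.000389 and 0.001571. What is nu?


Poisson's ratio: nu = lateral strain / axial strain
  nu = 0.000389 / 0.001571 = 0.2476

0.2476


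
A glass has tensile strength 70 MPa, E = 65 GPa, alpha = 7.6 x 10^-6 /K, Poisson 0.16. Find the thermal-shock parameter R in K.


Thermal shock resistance: R = sigma * (1 - nu) / (E * alpha)
  Numerator = 70 * (1 - 0.16) = 58.8
  Denominator = 65 * 1000 * (7.6 x 10^-6) = 0.494
  R = 58.8 / 0.494 = 119.0 K

119.0 K


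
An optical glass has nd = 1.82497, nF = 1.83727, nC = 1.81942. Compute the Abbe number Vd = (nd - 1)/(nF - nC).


Abbe number formula: Vd = (nd - 1) / (nF - nC)
  nd - 1 = 1.82497 - 1 = 0.82497
  nF - nC = 1.83727 - 1.81942 = 0.01785
  Vd = 0.82497 / 0.01785 = 46.22

46.22


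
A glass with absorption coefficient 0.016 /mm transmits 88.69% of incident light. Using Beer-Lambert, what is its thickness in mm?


Rearrange T = exp(-alpha * thickness):
  thickness = -ln(T) / alpha
  T = 88.69/100 = 0.8869
  ln(T) = -0.12002
  -ln(T) = 0.12002
  thickness = 0.12002 / 0.016 = 7.5 mm

7.5 mm


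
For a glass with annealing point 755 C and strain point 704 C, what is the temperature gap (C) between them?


Gap = T_anneal - T_strain:
  gap = 755 - 704 = 51 C

51 C


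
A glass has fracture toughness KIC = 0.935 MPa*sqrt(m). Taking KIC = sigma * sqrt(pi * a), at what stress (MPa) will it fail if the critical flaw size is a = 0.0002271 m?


Rearrange KIC = sigma * sqrt(pi * a):
  sigma = KIC / sqrt(pi * a)
  sqrt(pi * 0.0002271) = 0.026711
  sigma = 0.935 / 0.026711 = 35.0 MPa

35.0 MPa


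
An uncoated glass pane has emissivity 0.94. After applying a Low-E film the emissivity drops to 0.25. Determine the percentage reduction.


Percentage reduction = (1 - coated/uncoated) * 100
  Ratio = 0.25 / 0.94 = 0.266
  Reduction = (1 - 0.266) * 100 = 73.4%

73.4%


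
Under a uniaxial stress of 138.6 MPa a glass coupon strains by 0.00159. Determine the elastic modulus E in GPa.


Young's modulus: E = stress / strain
  E = 138.6 MPa / 0.00159 = 87169.81 MPa
Convert to GPa: 87169.81 / 1000 = 87.17 GPa

87.17 GPa


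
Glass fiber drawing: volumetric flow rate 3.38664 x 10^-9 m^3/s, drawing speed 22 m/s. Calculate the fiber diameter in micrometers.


Cross-sectional area from continuity:
  A = Q / v = 3.38664 x 10^-9 / 22 = 1.539382 x 10^-10 m^2
Diameter from circular cross-section:
  d = sqrt(4A / pi) * 10^6 (m -> um)
  d = sqrt(4 * 1.539382 x 10^-10 / pi) * 10^6 = 14.0 um

14.0 um


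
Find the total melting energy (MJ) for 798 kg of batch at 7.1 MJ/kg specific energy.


Total energy = mass * specific energy
  E = 798 * 7.1 = 5665.8 MJ

5665.8 MJ


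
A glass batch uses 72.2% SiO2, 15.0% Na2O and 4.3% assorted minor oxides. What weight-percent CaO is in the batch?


Pieces sum to 100%:
  CaO = 100 - (SiO2 + Na2O + others)
  CaO = 100 - (72.2 + 15.0 + 4.3) = 8.5%

8.5%


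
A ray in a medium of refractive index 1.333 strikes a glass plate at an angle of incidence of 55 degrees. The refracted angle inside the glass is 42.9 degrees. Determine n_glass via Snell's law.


Apply Snell's law: n1 * sin(theta1) = n2 * sin(theta2)
  n2 = n1 * sin(theta1) / sin(theta2)
  sin(55) = 0.819152
  sin(42.9) = 0.680721
  n2 = 1.333 * 0.819152 / 0.680721 = 1.6041

1.6041


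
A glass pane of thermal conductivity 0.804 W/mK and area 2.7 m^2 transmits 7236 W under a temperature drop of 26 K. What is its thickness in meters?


Fourier's law: t = k * A * dT / Q
  t = 0.804 * 2.7 * 26 / 7236
  t = 56.4408 / 7236 = 0.0078 m

0.0078 m


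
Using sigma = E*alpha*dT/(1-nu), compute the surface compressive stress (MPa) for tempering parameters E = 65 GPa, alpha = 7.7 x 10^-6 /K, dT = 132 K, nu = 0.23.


Tempering stress: sigma = E * alpha * dT / (1 - nu)
  E (MPa) = 65 * 1000 = 65000
  Numerator = 65000 * (7.7 x 10^-6) * 132 = 66.066
  Denominator = 1 - 0.23 = 0.77
  sigma = 66.066 / 0.77 = 85.8 MPa

85.8 MPa


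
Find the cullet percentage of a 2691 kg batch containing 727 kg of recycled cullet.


Cullet ratio = (cullet mass / total batch mass) * 100
  Ratio = 727 / 2691 * 100 = 27.02%

27.02%


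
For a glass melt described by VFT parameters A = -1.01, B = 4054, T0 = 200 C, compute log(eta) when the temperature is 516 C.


VFT equation: log(eta) = A + B / (T - T0)
  T - T0 = 516 - 200 = 316
  B / (T - T0) = 4054 / 316 = 12.829
  log(eta) = -1.01 + 12.829 = 11.819

11.819


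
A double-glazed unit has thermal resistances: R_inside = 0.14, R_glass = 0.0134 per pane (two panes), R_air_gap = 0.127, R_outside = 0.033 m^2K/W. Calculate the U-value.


Total thermal resistance (series):
  R_total = R_in + R_glass + R_air + R_glass + R_out
  R_total = 0.14 + 0.0134 + 0.127 + 0.0134 + 0.033 = 0.3268 m^2K/W
U-value = 1 / R_total = 1 / 0.3268 = 3.06 W/m^2K

3.06 W/m^2K


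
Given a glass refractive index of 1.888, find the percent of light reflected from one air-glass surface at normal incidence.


Fresnel reflectance at normal incidence:
  R = ((n - 1)/(n + 1))^2
  (n - 1)/(n + 1) = (1.888 - 1)/(1.888 + 1) = 0.307479
  R = 0.307479^2 = 0.0945433
  R(%) = 0.0945433 * 100 = 9.454%

9.454%


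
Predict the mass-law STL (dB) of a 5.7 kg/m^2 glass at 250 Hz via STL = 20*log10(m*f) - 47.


Mass law: STL = 20 * log10(m * f) - 47
  m * f = 5.7 * 250 = 1425
  log10(1425) = 3.15381
  STL = 20 * 3.15381 - 47 = 63.0762 - 47 = 16.1 dB

16.1 dB


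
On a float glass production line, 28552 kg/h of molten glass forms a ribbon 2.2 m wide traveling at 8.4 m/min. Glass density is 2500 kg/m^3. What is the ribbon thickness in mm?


Ribbon cross-section from mass balance:
  Volume rate = throughput / density = 28552 / 2500 = 11.4208 m^3/h
  thickness = volume rate / (speed * 60 * width), i.e.
  thickness = throughput / (60 * speed * width * density) * 1000
  thickness = 28552 / (60 * 8.4 * 2.2 * 2500) * 1000 = 10.3 mm

10.3 mm


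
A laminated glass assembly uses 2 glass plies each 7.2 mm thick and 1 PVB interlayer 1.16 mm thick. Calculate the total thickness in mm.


Total thickness = glass contribution + PVB contribution
  Glass: 2 * 7.2 = 14.4 mm
  PVB: 1 * 1.16 = 1.16 mm
  Total = 14.4 + 1.16 = 15.56 mm

15.56 mm


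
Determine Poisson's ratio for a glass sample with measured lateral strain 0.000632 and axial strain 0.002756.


Poisson's ratio: nu = lateral strain / axial strain
  nu = 0.000632 / 0.002756 = 0.2293

0.2293


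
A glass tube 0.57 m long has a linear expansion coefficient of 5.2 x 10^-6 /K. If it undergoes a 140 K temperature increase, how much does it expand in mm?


Thermal expansion formula: dL = alpha * L0 * dT
  dL = (5.2 x 10^-6) * 0.57 * 140 = 0.00041496 m
Convert to mm: 0.00041496 * 1000 = 0.415 mm

0.415 mm


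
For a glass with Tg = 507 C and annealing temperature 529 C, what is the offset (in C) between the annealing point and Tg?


Offset = T_anneal - Tg:
  offset = 529 - 507 = 22 C

22 C


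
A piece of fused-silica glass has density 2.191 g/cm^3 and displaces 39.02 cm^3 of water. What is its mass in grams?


Rearrange rho = m / V:
  m = rho * V
  m = 2.191 * 39.02 = 85.493 g

85.493 g


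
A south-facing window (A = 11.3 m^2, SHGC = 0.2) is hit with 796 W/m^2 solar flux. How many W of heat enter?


Solar heat gain: Q = Area * SHGC * Irradiance
  Q = 11.3 * 0.2 * 796 = 1799 W

1799 W


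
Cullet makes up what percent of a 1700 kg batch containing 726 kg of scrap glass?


Cullet ratio = (cullet mass / total batch mass) * 100
  Ratio = 726 / 1700 * 100 = 42.71%

42.71%


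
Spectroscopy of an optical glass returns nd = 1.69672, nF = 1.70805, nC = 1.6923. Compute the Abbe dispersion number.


Abbe number formula: Vd = (nd - 1) / (nF - nC)
  nd - 1 = 1.69672 - 1 = 0.69672
  nF - nC = 1.70805 - 1.6923 = 0.01575
  Vd = 0.69672 / 0.01575 = 44.24

44.24


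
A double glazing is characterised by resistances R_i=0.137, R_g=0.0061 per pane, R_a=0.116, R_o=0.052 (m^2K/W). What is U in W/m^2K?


Total thermal resistance (series):
  R_total = R_in + R_glass + R_air + R_glass + R_out
  R_total = 0.137 + 0.0061 + 0.116 + 0.0061 + 0.052 = 0.3172 m^2K/W
U-value = 1 / R_total = 1 / 0.3172 = 3.153 W/m^2K

3.153 W/m^2K


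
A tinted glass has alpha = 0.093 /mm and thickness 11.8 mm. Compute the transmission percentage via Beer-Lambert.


Beer-Lambert law: T = exp(-alpha * thickness)
  exponent = -0.093 * 11.8 = -1.0974
  T = exp(-1.0974) = 0.3337
  Percentage = 0.3337 * 100 = 33.37%

33.37%


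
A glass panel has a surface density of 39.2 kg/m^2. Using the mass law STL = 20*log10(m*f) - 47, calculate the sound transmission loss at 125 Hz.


Mass law: STL = 20 * log10(m * f) - 47
  m * f = 39.2 * 125 = 4900
  log10(4900) = 3.6902
  STL = 20 * 3.6902 - 47 = 73.804 - 47 = 26.8 dB

26.8 dB


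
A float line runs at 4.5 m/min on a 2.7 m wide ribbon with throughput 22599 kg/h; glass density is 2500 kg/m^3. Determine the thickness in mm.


Ribbon cross-section from mass balance:
  Volume rate = throughput / density = 22599 / 2500 = 9.0396 m^3/h
  thickness = volume rate / (speed * 60 * width), i.e.
  thickness = throughput / (60 * speed * width * density) * 1000
  thickness = 22599 / (60 * 4.5 * 2.7 * 2500) * 1000 = 12.4 mm

12.4 mm


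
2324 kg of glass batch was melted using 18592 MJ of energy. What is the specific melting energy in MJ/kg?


Rearrange E = m * s for s:
  s = E / m
  s = 18592 / 2324 = 8.0 MJ/kg

8.0 MJ/kg


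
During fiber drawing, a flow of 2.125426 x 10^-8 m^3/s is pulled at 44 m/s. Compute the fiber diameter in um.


Cross-sectional area from continuity:
  A = Q / v = 2.125426 x 10^-8 / 44 = 4.830514 x 10^-10 m^2
Diameter from circular cross-section:
  d = sqrt(4A / pi) * 10^6 (m -> um)
  d = sqrt(4 * 4.830514 x 10^-10 / pi) * 10^6 = 24.8 um

24.8 um


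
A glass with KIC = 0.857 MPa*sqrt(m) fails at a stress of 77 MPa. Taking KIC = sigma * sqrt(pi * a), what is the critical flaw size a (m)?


Rearrange KIC = sigma * sqrt(pi * a):
  sqrt(pi * a) = KIC / sigma
  sqrt(pi * a) = 0.857 / 77 = 0.01113
  a = (KIC / sigma)^2 / pi
  a = 0.01113^2 / pi = 0.0000394 m

0.0000394 m


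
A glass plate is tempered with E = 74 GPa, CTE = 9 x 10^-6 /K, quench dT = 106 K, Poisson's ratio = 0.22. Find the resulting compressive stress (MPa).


Tempering stress: sigma = E * alpha * dT / (1 - nu)
  E (MPa) = 74 * 1000 = 74000
  Numerator = 74000 * (9 x 10^-6) * 106 = 70.596
  Denominator = 1 - 0.22 = 0.78
  sigma = 70.596 / 0.78 = 90.5 MPa

90.5 MPa


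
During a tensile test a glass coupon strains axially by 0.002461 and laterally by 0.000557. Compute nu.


Poisson's ratio: nu = lateral strain / axial strain
  nu = 0.000557 / 0.002461 = 0.2263

0.2263


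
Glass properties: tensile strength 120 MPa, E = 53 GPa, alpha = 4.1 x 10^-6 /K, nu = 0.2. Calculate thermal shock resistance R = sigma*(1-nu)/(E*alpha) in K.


Thermal shock resistance: R = sigma * (1 - nu) / (E * alpha)
  Numerator = 120 * (1 - 0.2) = 96.0
  Denominator = 53 * 1000 * (4.1 x 10^-6) = 0.2173
  R = 96.0 / 0.2173 = 441.8 K

441.8 K


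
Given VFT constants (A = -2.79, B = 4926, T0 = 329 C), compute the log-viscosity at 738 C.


VFT equation: log(eta) = A + B / (T - T0)
  T - T0 = 738 - 329 = 409
  B / (T - T0) = 4926 / 409 = 12.044
  log(eta) = -2.79 + 12.044 = 9.254

9.254


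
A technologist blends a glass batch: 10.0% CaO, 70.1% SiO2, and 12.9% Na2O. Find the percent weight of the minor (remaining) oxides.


Sum the three major oxides:
  SiO2 + Na2O + CaO = 70.1 + 12.9 + 10.0 = 93.0%
Subtract from 100%:
  Others = 100 - 93.0 = 7.0%

7.0%


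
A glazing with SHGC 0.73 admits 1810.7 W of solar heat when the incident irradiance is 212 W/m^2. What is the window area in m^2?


Rearrange Q = Area * SHGC * Irradiance:
  Area = Q / (SHGC * Irradiance)
  Area = 1810.7 / (0.73 * 212) = 11.7 m^2

11.7 m^2


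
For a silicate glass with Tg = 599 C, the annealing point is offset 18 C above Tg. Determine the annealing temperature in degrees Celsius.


The annealing temperature is Tg plus the offset:
  T_anneal = 599 + 18 = 617 C

617 C


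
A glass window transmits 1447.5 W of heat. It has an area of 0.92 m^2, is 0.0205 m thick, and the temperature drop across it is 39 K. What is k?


Fourier's law rearranged: k = Q * t / (A * dT)
  Numerator = 1447.5 * 0.0205 = 29.67375
  Denominator = 0.92 * 39 = 35.88
  k = 29.67375 / 35.88 = 0.827 W/mK

0.827 W/mK


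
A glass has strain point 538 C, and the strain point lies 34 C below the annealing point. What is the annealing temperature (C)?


T_anneal = T_strain + gap:
  T_anneal = 538 + 34 = 572 C

572 C


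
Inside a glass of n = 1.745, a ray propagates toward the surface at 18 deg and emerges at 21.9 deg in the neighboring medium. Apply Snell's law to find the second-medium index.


Apply Snell's law: n1 * sin(theta1) = n2 * sin(theta2)
  n2 = n1 * sin(theta1) / sin(theta2)
  sin(18) = 0.309017
  sin(21.9) = 0.372988
  n2 = 1.745 * 0.309017 / 0.372988 = 1.4457

1.4457


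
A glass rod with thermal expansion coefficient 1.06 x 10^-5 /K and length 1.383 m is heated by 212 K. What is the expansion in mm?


Thermal expansion formula: dL = alpha * L0 * dT
  dL = (1.06 x 10^-5) * 1.383 * 212 = 0.00310788 m
Convert to mm: 0.00310788 * 1000 = 3.1079 mm

3.1079 mm


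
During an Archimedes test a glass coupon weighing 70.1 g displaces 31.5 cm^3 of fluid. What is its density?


Use the definition of density:
  rho = mass / volume
  rho = 70.1 / 31.5 = 2.225 g/cm^3

2.225 g/cm^3


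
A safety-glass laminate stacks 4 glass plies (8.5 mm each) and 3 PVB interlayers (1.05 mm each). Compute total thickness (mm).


Total thickness = glass contribution + PVB contribution
  Glass: 4 * 8.5 = 34.0 mm
  PVB: 3 * 1.05 = 3.15 mm
  Total = 34.0 + 3.15 = 37.15 mm

37.15 mm


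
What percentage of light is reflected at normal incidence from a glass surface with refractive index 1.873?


Fresnel reflectance at normal incidence:
  R = ((n - 1)/(n + 1))^2
  (n - 1)/(n + 1) = (1.873 - 1)/(1.873 + 1) = 0.303864
  R = 0.303864^2 = 0.0923333
  R(%) = 0.0923333 * 100 = 9.233%

9.233%


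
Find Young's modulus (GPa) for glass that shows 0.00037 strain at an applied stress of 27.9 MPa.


Young's modulus: E = stress / strain
  E = 27.9 MPa / 0.00037 = 75405.41 MPa
Convert to GPa: 75405.41 / 1000 = 75.41 GPa

75.41 GPa


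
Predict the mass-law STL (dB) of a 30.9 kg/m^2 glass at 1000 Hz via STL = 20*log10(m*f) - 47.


Mass law: STL = 20 * log10(m * f) - 47
  m * f = 30.9 * 1000 = 30900
  log10(30900) = 4.48996
  STL = 20 * 4.48996 - 47 = 89.7992 - 47 = 42.8 dB

42.8 dB


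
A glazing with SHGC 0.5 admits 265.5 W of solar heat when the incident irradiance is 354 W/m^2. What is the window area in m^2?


Rearrange Q = Area * SHGC * Irradiance:
  Area = Q / (SHGC * Irradiance)
  Area = 265.5 / (0.5 * 354) = 1.5 m^2

1.5 m^2


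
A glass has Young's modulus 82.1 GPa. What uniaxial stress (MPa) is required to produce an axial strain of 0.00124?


Rearrange E = sigma / epsilon:
  sigma = E * epsilon
  E (MPa) = 82.1 * 1000 = 82100
  sigma = 82100 * 0.00124 = 101.8 MPa

101.8 MPa


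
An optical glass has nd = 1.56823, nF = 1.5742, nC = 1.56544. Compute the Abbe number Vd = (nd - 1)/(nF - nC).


Abbe number formula: Vd = (nd - 1) / (nF - nC)
  nd - 1 = 1.56823 - 1 = 0.56823
  nF - nC = 1.5742 - 1.56544 = 0.00876
  Vd = 0.56823 / 0.00876 = 64.87

64.87


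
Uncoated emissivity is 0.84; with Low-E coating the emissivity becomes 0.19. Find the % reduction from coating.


Percentage reduction = (1 - coated/uncoated) * 100
  Ratio = 0.19 / 0.84 = 0.2262
  Reduction = (1 - 0.2262) * 100 = 77.4%

77.4%


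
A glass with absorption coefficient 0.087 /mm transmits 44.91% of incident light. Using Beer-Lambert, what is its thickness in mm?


Rearrange T = exp(-alpha * thickness):
  thickness = -ln(T) / alpha
  T = 44.91/100 = 0.4491
  ln(T) = -0.80051
  -ln(T) = 0.80051
  thickness = 0.80051 / 0.087 = 9.2 mm

9.2 mm


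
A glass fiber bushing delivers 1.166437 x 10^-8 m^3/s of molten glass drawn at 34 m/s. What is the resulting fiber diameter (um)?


Cross-sectional area from continuity:
  A = Q / v = 1.166437 x 10^-8 / 34 = 3.430697 x 10^-10 m^2
Diameter from circular cross-section:
  d = sqrt(4A / pi) * 10^6 (m -> um)
  d = sqrt(4 * 3.430697 x 10^-10 / pi) * 10^6 = 20.9 um

20.9 um


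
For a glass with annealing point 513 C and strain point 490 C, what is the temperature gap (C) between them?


Gap = T_anneal - T_strain:
  gap = 513 - 490 = 23 C

23 C


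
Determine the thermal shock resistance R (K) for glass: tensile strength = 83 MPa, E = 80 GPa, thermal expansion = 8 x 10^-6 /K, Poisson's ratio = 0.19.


Thermal shock resistance: R = sigma * (1 - nu) / (E * alpha)
  Numerator = 83 * (1 - 0.19) = 67.23
  Denominator = 80 * 1000 * (8 x 10^-6) = 0.64
  R = 67.23 / 0.64 = 105.0 K

105.0 K


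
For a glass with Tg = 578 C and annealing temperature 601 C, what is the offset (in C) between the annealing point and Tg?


Offset = T_anneal - Tg:
  offset = 601 - 578 = 23 C

23 C


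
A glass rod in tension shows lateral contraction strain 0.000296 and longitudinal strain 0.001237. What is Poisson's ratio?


Poisson's ratio: nu = lateral strain / axial strain
  nu = 0.000296 / 0.001237 = 0.2393

0.2393


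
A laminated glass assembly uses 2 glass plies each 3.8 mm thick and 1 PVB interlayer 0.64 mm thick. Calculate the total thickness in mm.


Total thickness = glass contribution + PVB contribution
  Glass: 2 * 3.8 = 7.6 mm
  PVB: 1 * 0.64 = 0.64 mm
  Total = 7.6 + 0.64 = 8.24 mm

8.24 mm


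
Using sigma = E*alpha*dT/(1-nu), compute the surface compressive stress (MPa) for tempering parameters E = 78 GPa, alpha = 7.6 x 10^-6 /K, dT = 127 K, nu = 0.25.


Tempering stress: sigma = E * alpha * dT / (1 - nu)
  E (MPa) = 78 * 1000 = 78000
  Numerator = 78000 * (7.6 x 10^-6) * 127 = 75.2856
  Denominator = 1 - 0.25 = 0.75
  sigma = 75.2856 / 0.75 = 100.4 MPa

100.4 MPa


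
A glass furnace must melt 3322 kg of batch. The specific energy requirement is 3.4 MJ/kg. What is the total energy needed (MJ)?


Total energy = mass * specific energy
  E = 3322 * 3.4 = 11294.8 MJ

11294.8 MJ


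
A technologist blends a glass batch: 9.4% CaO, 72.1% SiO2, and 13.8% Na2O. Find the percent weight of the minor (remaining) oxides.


Sum the three major oxides:
  SiO2 + Na2O + CaO = 72.1 + 13.8 + 9.4 = 95.3%
Subtract from 100%:
  Others = 100 - 95.3 = 4.7%

4.7%


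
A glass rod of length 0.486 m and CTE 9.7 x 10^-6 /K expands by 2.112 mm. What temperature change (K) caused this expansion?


Rearrange dL = alpha * L0 * dT for dT:
  dT = dL / (alpha * L0)
  dL (m) = 2.112 / 1000 = 0.002112
  dT = 0.002112 / ((9.7 x 10^-6) * 0.486) = 448.0 K

448.0 K


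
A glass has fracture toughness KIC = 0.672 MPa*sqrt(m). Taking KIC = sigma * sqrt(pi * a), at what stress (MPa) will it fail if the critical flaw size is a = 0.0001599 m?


Rearrange KIC = sigma * sqrt(pi * a):
  sigma = KIC / sqrt(pi * a)
  sqrt(pi * 0.0001599) = 0.022413
  sigma = 0.672 / 0.022413 = 29.98 MPa

29.98 MPa


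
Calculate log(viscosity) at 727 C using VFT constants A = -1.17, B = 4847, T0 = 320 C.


VFT equation: log(eta) = A + B / (T - T0)
  T - T0 = 727 - 320 = 407
  B / (T - T0) = 4847 / 407 = 11.909
  log(eta) = -1.17 + 11.909 = 10.739

10.739


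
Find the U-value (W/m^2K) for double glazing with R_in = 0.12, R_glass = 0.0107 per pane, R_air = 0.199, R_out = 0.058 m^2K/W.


Total thermal resistance (series):
  R_total = R_in + R_glass + R_air + R_glass + R_out
  R_total = 0.12 + 0.0107 + 0.199 + 0.0107 + 0.058 = 0.3984 m^2K/W
U-value = 1 / R_total = 1 / 0.3984 = 2.51 W/m^2K

2.51 W/m^2K


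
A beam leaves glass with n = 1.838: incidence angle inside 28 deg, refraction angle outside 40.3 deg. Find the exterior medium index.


Apply Snell's law: n1 * sin(theta1) = n2 * sin(theta2)
  n2 = n1 * sin(theta1) / sin(theta2)
  sin(28) = 0.469472
  sin(40.3) = 0.64679
  n2 = 1.838 * 0.469472 / 0.64679 = 1.3341

1.3341


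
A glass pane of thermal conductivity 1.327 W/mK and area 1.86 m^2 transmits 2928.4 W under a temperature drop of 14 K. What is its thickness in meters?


Fourier's law: t = k * A * dT / Q
  t = 1.327 * 1.86 * 14 / 2928.4
  t = 34.55508 / 2928.4 = 0.0118 m

0.0118 m


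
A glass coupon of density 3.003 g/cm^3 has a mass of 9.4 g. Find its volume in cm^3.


Rearrange rho = m / V:
  V = m / rho
  V = 9.4 / 3.003 = 3.13 cm^3

3.13 cm^3


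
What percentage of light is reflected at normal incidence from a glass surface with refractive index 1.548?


Fresnel reflectance at normal incidence:
  R = ((n - 1)/(n + 1))^2
  (n - 1)/(n + 1) = (1.548 - 1)/(1.548 + 1) = 0.215071
  R = 0.215071^2 = 0.0462555
  R(%) = 0.0462555 * 100 = 4.626%

4.626%


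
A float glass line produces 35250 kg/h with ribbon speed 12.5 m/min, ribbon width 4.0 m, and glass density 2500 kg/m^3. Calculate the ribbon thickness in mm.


Ribbon cross-section from mass balance:
  Volume rate = throughput / density = 35250 / 2500 = 14.1 m^3/h
  thickness = volume rate / (speed * 60 * width), i.e.
  thickness = throughput / (60 * speed * width * density) * 1000
  thickness = 35250 / (60 * 12.5 * 4.0 * 2500) * 1000 = 4.7 mm

4.7 mm


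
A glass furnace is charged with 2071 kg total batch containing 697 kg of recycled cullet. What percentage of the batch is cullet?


Cullet ratio = (cullet mass / total batch mass) * 100
  Ratio = 697 / 2071 * 100 = 33.66%

33.66%


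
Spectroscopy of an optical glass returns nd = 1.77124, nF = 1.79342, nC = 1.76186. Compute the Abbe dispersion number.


Abbe number formula: Vd = (nd - 1) / (nF - nC)
  nd - 1 = 1.77124 - 1 = 0.77124
  nF - nC = 1.79342 - 1.76186 = 0.03156
  Vd = 0.77124 / 0.03156 = 24.44

24.44


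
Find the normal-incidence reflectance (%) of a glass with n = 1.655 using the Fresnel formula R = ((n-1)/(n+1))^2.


Fresnel reflectance at normal incidence:
  R = ((n - 1)/(n + 1))^2
  (n - 1)/(n + 1) = (1.655 - 1)/(1.655 + 1) = 0.246704
  R = 0.246704^2 = 0.0608629
  R(%) = 0.0608629 * 100 = 6.086%

6.086%


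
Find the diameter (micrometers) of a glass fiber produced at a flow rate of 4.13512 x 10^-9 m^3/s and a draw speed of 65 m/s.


Cross-sectional area from continuity:
  A = Q / v = 4.13512 x 10^-9 / 65 = 6.361723 x 10^-11 m^2
Diameter from circular cross-section:
  d = sqrt(4A / pi) * 10^6 (m -> um)
  d = sqrt(4 * 6.361723 x 10^-11 / pi) * 10^6 = 9.0 um

9.0 um


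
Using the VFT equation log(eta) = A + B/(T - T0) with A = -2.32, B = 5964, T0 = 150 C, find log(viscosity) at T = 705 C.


VFT equation: log(eta) = A + B / (T - T0)
  T - T0 = 705 - 150 = 555
  B / (T - T0) = 5964 / 555 = 10.746
  log(eta) = -2.32 + 10.746 = 8.426

8.426


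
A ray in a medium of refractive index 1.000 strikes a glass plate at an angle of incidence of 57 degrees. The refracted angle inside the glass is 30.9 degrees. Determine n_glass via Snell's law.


Apply Snell's law: n1 * sin(theta1) = n2 * sin(theta2)
  n2 = n1 * sin(theta1) / sin(theta2)
  sin(57) = 0.838671
  sin(30.9) = 0.513541
  n2 = 1.000 * 0.838671 / 0.513541 = 1.6331

1.6331


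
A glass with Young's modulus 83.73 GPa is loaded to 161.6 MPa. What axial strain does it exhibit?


Rearrange E = sigma / epsilon:
  epsilon = sigma / E
  E (MPa) = 83.73 * 1000 = 83730
  epsilon = 161.6 / 83730 = 0.00193

0.00193


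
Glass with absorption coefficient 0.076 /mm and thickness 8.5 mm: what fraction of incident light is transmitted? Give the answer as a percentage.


Beer-Lambert law: T = exp(-alpha * thickness)
  exponent = -0.076 * 8.5 = -0.646
  T = exp(-0.646) = 0.5241
  Percentage = 0.5241 * 100 = 52.41%

52.41%


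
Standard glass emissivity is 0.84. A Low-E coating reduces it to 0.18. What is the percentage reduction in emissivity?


Percentage reduction = (1 - coated/uncoated) * 100
  Ratio = 0.18 / 0.84 = 0.2143
  Reduction = (1 - 0.2143) * 100 = 78.6%

78.6%


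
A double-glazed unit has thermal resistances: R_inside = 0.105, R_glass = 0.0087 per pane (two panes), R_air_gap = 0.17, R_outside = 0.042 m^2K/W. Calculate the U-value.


Total thermal resistance (series):
  R_total = R_in + R_glass + R_air + R_glass + R_out
  R_total = 0.105 + 0.0087 + 0.17 + 0.0087 + 0.042 = 0.3344 m^2K/W
U-value = 1 / R_total = 1 / 0.3344 = 2.99 W/m^2K

2.99 W/m^2K


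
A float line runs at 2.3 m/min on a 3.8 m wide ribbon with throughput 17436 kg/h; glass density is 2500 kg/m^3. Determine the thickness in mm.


Ribbon cross-section from mass balance:
  Volume rate = throughput / density = 17436 / 2500 = 6.9744 m^3/h
  thickness = volume rate / (speed * 60 * width), i.e.
  thickness = throughput / (60 * speed * width * density) * 1000
  thickness = 17436 / (60 * 2.3 * 3.8 * 2500) * 1000 = 13.3 mm

13.3 mm


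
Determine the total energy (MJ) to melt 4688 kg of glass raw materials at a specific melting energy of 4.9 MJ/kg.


Total energy = mass * specific energy
  E = 4688 * 4.9 = 22971.2 MJ

22971.2 MJ


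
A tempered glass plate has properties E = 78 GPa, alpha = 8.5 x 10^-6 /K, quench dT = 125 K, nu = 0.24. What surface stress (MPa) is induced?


Tempering stress: sigma = E * alpha * dT / (1 - nu)
  E (MPa) = 78 * 1000 = 78000
  Numerator = 78000 * (8.5 x 10^-6) * 125 = 82.875
  Denominator = 1 - 0.24 = 0.76
  sigma = 82.875 / 0.76 = 109.0 MPa

109.0 MPa


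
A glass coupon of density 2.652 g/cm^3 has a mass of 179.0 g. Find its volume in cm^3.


Rearrange rho = m / V:
  V = m / rho
  V = 179.0 / 2.652 = 67.496 cm^3

67.496 cm^3


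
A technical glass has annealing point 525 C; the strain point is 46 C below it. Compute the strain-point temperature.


Strain point = annealing point - difference:
  T_strain = 525 - 46 = 479 C

479 C


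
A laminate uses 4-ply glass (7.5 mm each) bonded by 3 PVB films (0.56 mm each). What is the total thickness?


Total thickness = glass contribution + PVB contribution
  Glass: 4 * 7.5 = 30.0 mm
  PVB: 3 * 0.56 = 1.68 mm
  Total = 30.0 + 1.68 = 31.68 mm

31.68 mm


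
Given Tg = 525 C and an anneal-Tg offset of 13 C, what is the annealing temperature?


The annealing temperature is Tg plus the offset:
  T_anneal = 525 + 13 = 538 C

538 C


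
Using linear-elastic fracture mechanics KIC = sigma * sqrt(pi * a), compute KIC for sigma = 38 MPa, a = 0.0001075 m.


Fracture toughness: KIC = sigma * sqrt(pi * a)
  pi * a = pi * 0.0001075 = 0.000337721
  sqrt(pi * a) = 0.018377
  KIC = 38 * 0.018377 = 0.698 MPa*sqrt(m)

0.698 MPa*sqrt(m)


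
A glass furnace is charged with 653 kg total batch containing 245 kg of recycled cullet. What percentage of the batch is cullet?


Cullet ratio = (cullet mass / total batch mass) * 100
  Ratio = 245 / 653 * 100 = 37.52%

37.52%


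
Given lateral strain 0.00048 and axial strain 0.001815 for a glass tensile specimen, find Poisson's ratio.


Poisson's ratio: nu = lateral strain / axial strain
  nu = 0.00048 / 0.001815 = 0.2645

0.2645


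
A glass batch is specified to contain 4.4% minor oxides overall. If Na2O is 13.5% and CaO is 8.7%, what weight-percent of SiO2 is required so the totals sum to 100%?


Known pieces sum to 100%:
  SiO2 = 100 - (others + Na2O + CaO)
  SiO2 = 100 - (4.4 + 13.5 + 8.7) = 73.4%

73.4%


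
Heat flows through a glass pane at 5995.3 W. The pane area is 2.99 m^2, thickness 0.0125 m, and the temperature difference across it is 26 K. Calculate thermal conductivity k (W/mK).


Fourier's law rearranged: k = Q * t / (A * dT)
  Numerator = 5995.3 * 0.0125 = 74.94125
  Denominator = 2.99 * 26 = 77.74
  k = 74.94125 / 77.74 = 0.964 W/mK

0.964 W/mK


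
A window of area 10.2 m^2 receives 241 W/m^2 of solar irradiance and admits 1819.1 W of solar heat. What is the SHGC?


Rearrange Q = Area * SHGC * Irradiance:
  SHGC = Q / (Area * Irradiance)
  SHGC = 1819.1 / (10.2 * 241) = 0.74

0.74


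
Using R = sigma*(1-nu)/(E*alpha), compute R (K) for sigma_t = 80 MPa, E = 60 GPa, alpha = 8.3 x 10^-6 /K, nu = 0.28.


Thermal shock resistance: R = sigma * (1 - nu) / (E * alpha)
  Numerator = 80 * (1 - 0.28) = 57.6
  Denominator = 60 * 1000 * (8.3 x 10^-6) = 0.498
  R = 57.6 / 0.498 = 115.7 K

115.7 K


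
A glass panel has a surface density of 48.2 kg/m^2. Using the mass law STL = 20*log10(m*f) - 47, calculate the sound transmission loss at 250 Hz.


Mass law: STL = 20 * log10(m * f) - 47
  m * f = 48.2 * 250 = 12050
  log10(12050) = 4.08099
  STL = 20 * 4.08099 - 47 = 81.6198 - 47 = 34.6 dB

34.6 dB


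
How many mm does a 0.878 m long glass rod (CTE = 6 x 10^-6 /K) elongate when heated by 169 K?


Thermal expansion formula: dL = alpha * L0 * dT
  dL = (6 x 10^-6) * 0.878 * 169 = 0.00089029 m
Convert to mm: 0.00089029 * 1000 = 0.8903 mm

0.8903 mm


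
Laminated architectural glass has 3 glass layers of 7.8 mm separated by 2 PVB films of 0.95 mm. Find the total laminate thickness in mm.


Total thickness = glass contribution + PVB contribution
  Glass: 3 * 7.8 = 23.4 mm
  PVB: 2 * 0.95 = 1.9 mm
  Total = 23.4 + 1.9 = 25.3 mm

25.3 mm


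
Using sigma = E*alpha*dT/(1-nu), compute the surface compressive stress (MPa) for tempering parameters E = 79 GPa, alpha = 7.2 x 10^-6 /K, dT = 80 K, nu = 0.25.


Tempering stress: sigma = E * alpha * dT / (1 - nu)
  E (MPa) = 79 * 1000 = 79000
  Numerator = 79000 * (7.2 x 10^-6) * 80 = 45.504
  Denominator = 1 - 0.25 = 0.75
  sigma = 45.504 / 0.75 = 60.7 MPa

60.7 MPa


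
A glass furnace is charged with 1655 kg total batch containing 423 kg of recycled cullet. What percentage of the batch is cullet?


Cullet ratio = (cullet mass / total batch mass) * 100
  Ratio = 423 / 1655 * 100 = 25.56%

25.56%


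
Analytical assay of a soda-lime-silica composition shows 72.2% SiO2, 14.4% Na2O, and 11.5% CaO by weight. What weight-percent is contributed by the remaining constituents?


Sum the three major oxides:
  SiO2 + Na2O + CaO = 72.2 + 14.4 + 11.5 = 98.1%
Subtract from 100%:
  Others = 100 - 98.1 = 1.9%

1.9%


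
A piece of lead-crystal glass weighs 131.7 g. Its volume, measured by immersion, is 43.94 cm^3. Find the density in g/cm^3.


Use the definition of density:
  rho = mass / volume
  rho = 131.7 / 43.94 = 2.997 g/cm^3

2.997 g/cm^3


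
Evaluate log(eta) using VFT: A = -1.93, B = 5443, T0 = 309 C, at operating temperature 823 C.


VFT equation: log(eta) = A + B / (T - T0)
  T - T0 = 823 - 309 = 514
  B / (T - T0) = 5443 / 514 = 10.589
  log(eta) = -1.93 + 10.589 = 8.659

8.659


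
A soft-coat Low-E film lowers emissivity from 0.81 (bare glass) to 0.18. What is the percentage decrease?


Percentage reduction = (1 - coated/uncoated) * 100
  Ratio = 0.18 / 0.81 = 0.2222
  Reduction = (1 - 0.2222) * 100 = 77.8%

77.8%


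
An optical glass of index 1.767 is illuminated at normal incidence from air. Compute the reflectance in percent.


Fresnel reflectance at normal incidence:
  R = ((n - 1)/(n + 1))^2
  (n - 1)/(n + 1) = (1.767 - 1)/(1.767 + 1) = 0.277196
  R = 0.277196^2 = 0.0768376
  R(%) = 0.0768376 * 100 = 7.684%

7.684%


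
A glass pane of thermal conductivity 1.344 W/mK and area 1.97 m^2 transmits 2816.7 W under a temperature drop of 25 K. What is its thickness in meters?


Fourier's law: t = k * A * dT / Q
  t = 1.344 * 1.97 * 25 / 2816.7
  t = 66.192 / 2816.7 = 0.0235 m

0.0235 m


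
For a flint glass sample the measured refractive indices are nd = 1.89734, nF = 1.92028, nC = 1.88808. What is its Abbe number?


Abbe number formula: Vd = (nd - 1) / (nF - nC)
  nd - 1 = 1.89734 - 1 = 0.89734
  nF - nC = 1.92028 - 1.88808 = 0.0322
  Vd = 0.89734 / 0.0322 = 27.87

27.87


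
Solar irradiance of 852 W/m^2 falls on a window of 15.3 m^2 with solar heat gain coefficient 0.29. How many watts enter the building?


Solar heat gain: Q = Area * SHGC * Irradiance
  Q = 15.3 * 0.29 * 852 = 3780.3 W

3780.3 W
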